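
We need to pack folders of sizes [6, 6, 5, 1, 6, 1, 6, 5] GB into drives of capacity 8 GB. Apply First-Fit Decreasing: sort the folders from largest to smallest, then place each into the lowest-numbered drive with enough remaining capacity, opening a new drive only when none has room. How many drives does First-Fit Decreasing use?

6

Sorted descending: 6, 6, 6, 6, 5, 5, 1, 1.
6 GB → drive 1 (remaining 2 GB)
6 GB → drive 2 (remaining 2 GB)
6 GB → drive 3 (remaining 2 GB)
6 GB → drive 4 (remaining 2 GB)
5 GB → drive 5 (remaining 3 GB)
5 GB → drive 6 (remaining 3 GB)
1 GB → drive 1 (remaining 1 GB)
1 GB → drive 1 (remaining 0 GB)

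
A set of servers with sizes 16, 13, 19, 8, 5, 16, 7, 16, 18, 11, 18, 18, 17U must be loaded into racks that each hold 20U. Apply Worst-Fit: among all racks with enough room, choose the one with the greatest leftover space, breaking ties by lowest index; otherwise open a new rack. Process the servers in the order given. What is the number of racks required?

11 racks

16U → rack 1 (remaining 4U)
13U → rack 2 (remaining 7U)
19U → rack 3 (remaining 1U)
8U → rack 4 (remaining 12U)
5U → rack 4 (remaining 7U)
16U → rack 5 (remaining 4U)
7U → rack 2 (remaining 0U)
16U → rack 6 (remaining 4U)
18U → rack 7 (remaining 2U)
11U → rack 8 (remaining 9U)
18U → rack 9 (remaining 2U)
18U → rack 10 (remaining 2U)
17U → rack 11 (remaining 3U)
Final racks: [16] [13,7] [19] [8,5] [16] [16] [18] [11] [18] [18] [17].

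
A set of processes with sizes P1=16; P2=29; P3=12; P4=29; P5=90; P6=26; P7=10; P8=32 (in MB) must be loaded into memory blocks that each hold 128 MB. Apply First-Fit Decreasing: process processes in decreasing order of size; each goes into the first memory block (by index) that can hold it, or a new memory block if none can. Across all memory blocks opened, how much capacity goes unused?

Sorted descending: 90, 32, 29, 29, 26, 16, 12, 10.
90 MB → memory block 1 (remaining 38 MB)
32 MB → memory block 1 (remaining 6 MB)
29 MB → memory block 2 (remaining 99 MB)
29 MB → memory block 2 (remaining 70 MB)
26 MB → memory block 2 (remaining 44 MB)
16 MB → memory block 2 (remaining 28 MB)
12 MB → memory block 2 (remaining 16 MB)
10 MB → memory block 2 (remaining 6 MB)
2 memory blocks × 128 MB = 256 MB; used 244 MB; unused 12 MB.

12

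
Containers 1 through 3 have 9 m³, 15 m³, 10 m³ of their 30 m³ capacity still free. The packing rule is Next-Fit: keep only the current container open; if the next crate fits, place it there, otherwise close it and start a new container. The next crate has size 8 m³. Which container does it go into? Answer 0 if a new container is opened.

3

Next-Fit only looks at container 3, which has 10 m³ free.
8 m³ fits there.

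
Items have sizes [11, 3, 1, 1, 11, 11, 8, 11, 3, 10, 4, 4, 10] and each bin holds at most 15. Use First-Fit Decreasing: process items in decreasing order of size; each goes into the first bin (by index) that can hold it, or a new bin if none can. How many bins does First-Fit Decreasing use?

Sorted descending: 11, 11, 11, 11, 10, 10, 8, 4, 4, 3, 3, 1, 1.
bin 1: place 11, 4 left
bin 2: place 11, 4 left
bin 3: place 11, 4 left
bin 4: place 11, 4 left
bin 5: place 10, 5 left
bin 6: place 10, 5 left
bin 7: place 8, 7 left
bin 1: place 4, 0 left
bin 2: place 4, 0 left
bin 3: place 3, 1 left
bin 4: place 3, 1 left
bin 3: place 1, 0 left
bin 4: place 1, 0 left

7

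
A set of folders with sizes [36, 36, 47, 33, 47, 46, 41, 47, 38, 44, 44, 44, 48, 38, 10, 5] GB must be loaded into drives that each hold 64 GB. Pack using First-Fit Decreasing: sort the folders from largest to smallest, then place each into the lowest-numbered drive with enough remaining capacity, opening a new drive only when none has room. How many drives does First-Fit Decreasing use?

Sorted descending: 48, 47, 47, 47, 46, 44, 44, 44, 41, 38, 38, 36, 36, 33, 10, 5.
drive 1: place 48 GB, 16 GB left
drive 2: place 47 GB, 17 GB left
drive 3: place 47 GB, 17 GB left
drive 4: place 47 GB, 17 GB left
drive 5: place 46 GB, 18 GB left
drive 6: place 44 GB, 20 GB left
drive 7: place 44 GB, 20 GB left
drive 8: place 44 GB, 20 GB left
drive 9: place 41 GB, 23 GB left
drive 10: place 38 GB, 26 GB left
drive 11: place 38 GB, 26 GB left
drive 12: place 36 GB, 28 GB left
drive 13: place 36 GB, 28 GB left
drive 14: place 33 GB, 31 GB left
drive 1: place 10 GB, 6 GB left
drive 1: place 5 GB, 1 GB left

14 drives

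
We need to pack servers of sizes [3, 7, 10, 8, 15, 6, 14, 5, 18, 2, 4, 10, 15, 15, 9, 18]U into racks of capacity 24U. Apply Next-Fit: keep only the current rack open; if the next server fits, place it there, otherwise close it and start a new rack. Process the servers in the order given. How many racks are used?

Put 3U in rack 1; 21U remain.
Put 7U in rack 1; 14U remain.
Put 10U in rack 1; 4U remain.
Put 8U in rack 2; 16U remain.
Put 15U in rack 2; 1U remain.
Put 6U in rack 3; 18U remain.
Put 14U in rack 3; 4U remain.
Put 5U in rack 4; 19U remain.
Put 18U in rack 4; 1U remain.
Put 2U in rack 5; 22U remain.
Put 4U in rack 5; 18U remain.
Put 10U in rack 5; 8U remain.
Put 15U in rack 6; 9U remain.
Put 15U in rack 7; 9U remain.
Put 9U in rack 7; 0U remain.
Put 18U in rack 8; 6U remain.
Final racks: [3,7,10] [8,15] [6,14] [5,18] [2,4,10] [15] [15,9] [18].

8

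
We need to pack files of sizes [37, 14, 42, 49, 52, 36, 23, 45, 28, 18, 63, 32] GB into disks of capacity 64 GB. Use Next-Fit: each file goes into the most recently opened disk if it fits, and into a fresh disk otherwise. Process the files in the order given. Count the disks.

9

Put 37 GB in disk 1; 27 GB remain.
Put 14 GB in disk 1; 13 GB remain.
Put 42 GB in disk 2; 22 GB remain.
Put 49 GB in disk 3; 15 GB remain.
Put 52 GB in disk 4; 12 GB remain.
Put 36 GB in disk 5; 28 GB remain.
Put 23 GB in disk 5; 5 GB remain.
Put 45 GB in disk 6; 19 GB remain.
Put 28 GB in disk 7; 36 GB remain.
Put 18 GB in disk 7; 18 GB remain.
Put 63 GB in disk 8; 1 GB remain.
Put 32 GB in disk 9; 32 GB remain.
Final disks: [37,14] [42] [49] [52] [36,23] [45] [28,18] [63] [32].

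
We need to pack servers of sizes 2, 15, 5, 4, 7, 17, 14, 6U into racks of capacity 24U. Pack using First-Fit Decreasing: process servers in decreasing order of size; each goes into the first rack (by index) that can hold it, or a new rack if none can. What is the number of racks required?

Sorted descending: 17, 15, 14, 7, 6, 5, 4, 2.
17U → rack 1 (remaining 7U)
15U → rack 2 (remaining 9U)
14U → rack 3 (remaining 10U)
7U → rack 1 (remaining 0U)
6U → rack 2 (remaining 3U)
5U → rack 3 (remaining 5U)
4U → rack 3 (remaining 1U)
2U → rack 2 (remaining 1U)
Final racks: [17,7] [15,6,2] [14,5,4].

3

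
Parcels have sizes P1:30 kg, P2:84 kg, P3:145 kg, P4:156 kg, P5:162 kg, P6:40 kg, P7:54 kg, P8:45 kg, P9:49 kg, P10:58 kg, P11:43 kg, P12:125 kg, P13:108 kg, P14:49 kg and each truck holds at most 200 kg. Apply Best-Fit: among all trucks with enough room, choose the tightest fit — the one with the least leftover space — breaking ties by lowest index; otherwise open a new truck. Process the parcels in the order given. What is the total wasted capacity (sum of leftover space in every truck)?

252

truck 1: place P1 (30 kg), 170 kg left
truck 1: place P2 (84 kg), 86 kg left
truck 2: place P3 (145 kg), 55 kg left
truck 3: place P4 (156 kg), 44 kg left
truck 4: place P5 (162 kg), 38 kg left
truck 3: place P6 (40 kg), 4 kg left
truck 2: place P7 (54 kg), 1 kg left
truck 1: place P8 (45 kg), 41 kg left
truck 5: place P9 (49 kg), 151 kg left
truck 5: place P10 (58 kg), 93 kg left
truck 5: place P11 (43 kg), 50 kg left
truck 6: place P12 (125 kg), 75 kg left
truck 7: place P13 (108 kg), 92 kg left
truck 5: place P14 (49 kg), 1 kg left
7 trucks × 200 kg = 1400 kg; used 1148 kg; unused 252 kg.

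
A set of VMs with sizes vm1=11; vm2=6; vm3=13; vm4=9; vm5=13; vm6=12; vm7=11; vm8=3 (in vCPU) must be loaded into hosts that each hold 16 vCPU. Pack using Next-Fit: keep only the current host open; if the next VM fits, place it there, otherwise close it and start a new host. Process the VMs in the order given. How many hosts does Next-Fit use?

7 hosts

host 1: place vm1 (11 vCPU), 5 vCPU left
host 2: place vm2 (6 vCPU), 10 vCPU left
host 3: place vm3 (13 vCPU), 3 vCPU left
host 4: place vm4 (9 vCPU), 7 vCPU left
host 5: place vm5 (13 vCPU), 3 vCPU left
host 6: place vm6 (12 vCPU), 4 vCPU left
host 7: place vm7 (11 vCPU), 5 vCPU left
host 7: place vm8 (3 vCPU), 2 vCPU left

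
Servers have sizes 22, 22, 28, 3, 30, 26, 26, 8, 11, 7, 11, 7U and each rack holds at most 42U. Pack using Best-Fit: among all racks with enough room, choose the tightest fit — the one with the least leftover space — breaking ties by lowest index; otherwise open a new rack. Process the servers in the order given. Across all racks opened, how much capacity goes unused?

51

rack 1: place 22U, 20U left
rack 2: place 22U, 20U left
rack 3: place 28U, 14U left
rack 3: place 3U, 11U left
rack 4: place 30U, 12U left
rack 5: place 26U, 16U left
rack 6: place 26U, 16U left
rack 3: place 8U, 3U left
rack 4: place 11U, 1U left
rack 5: place 7U, 9U left
rack 6: place 11U, 5U left
rack 5: place 7U, 2U left
6 racks × 42U = 252U; used 201U; unused 51U.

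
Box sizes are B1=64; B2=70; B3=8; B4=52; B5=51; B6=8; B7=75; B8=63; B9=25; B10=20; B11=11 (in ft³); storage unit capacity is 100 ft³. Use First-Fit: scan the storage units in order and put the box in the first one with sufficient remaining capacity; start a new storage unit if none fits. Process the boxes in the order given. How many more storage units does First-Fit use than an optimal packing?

First-Fit: [64,8,8,20] [70,25] [52,11] [51] [75] [63] → 6 storage units.
6 boxes exceed 50 ft³ (half the capacity), and no two of those can share a storage unit, so at least 6 storage units are needed.
So 6 is already optimal.

0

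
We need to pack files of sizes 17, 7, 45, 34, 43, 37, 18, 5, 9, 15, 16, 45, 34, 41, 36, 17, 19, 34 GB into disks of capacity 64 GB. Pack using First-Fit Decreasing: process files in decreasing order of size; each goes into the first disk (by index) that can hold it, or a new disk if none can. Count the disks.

9 disks

Sorted descending: 45, 45, 43, 41, 37, 36, 34, 34, 34, 19, 18, 17, 17, 16, 15, 9, 7, 5.
Put 45 GB in disk 1; 19 GB remain.
Put 45 GB in disk 2; 19 GB remain.
Put 43 GB in disk 3; 21 GB remain.
Put 41 GB in disk 4; 23 GB remain.
Put 37 GB in disk 5; 27 GB remain.
Put 36 GB in disk 6; 28 GB remain.
Put 34 GB in disk 7; 30 GB remain.
Put 34 GB in disk 8; 30 GB remain.
Put 34 GB in disk 9; 30 GB remain.
Put 19 GB in disk 1; 0 GB remain.
Put 18 GB in disk 2; 1 GB remain.
Put 17 GB in disk 3; 4 GB remain.
Put 17 GB in disk 4; 6 GB remain.
Put 16 GB in disk 5; 11 GB remain.
Put 15 GB in disk 6; 13 GB remain.
Put 9 GB in disk 5; 2 GB remain.
Put 7 GB in disk 6; 6 GB remain.
Put 5 GB in disk 4; 1 GB remain.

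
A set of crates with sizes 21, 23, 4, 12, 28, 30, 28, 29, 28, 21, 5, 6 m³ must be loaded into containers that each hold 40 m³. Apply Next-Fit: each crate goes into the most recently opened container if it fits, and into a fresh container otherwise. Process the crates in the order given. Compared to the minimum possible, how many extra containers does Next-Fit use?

Next-Fit: [21] [23,4,12] [28] [30] [28] [29] [28] [21,5,6] → 8 containers.
8 crates exceed 20 m³ (half the capacity), and no two of those can share a container, so at least 8 containers are needed.
So 8 is already optimal.

0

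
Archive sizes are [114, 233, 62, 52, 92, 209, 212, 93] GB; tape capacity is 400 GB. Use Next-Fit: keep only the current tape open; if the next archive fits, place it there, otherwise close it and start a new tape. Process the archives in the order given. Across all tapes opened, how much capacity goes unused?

114 GB → tape 1 (remaining 286 GB)
233 GB → tape 1 (remaining 53 GB)
62 GB → tape 2 (remaining 338 GB)
52 GB → tape 2 (remaining 286 GB)
92 GB → tape 2 (remaining 194 GB)
209 GB → tape 3 (remaining 191 GB)
212 GB → tape 4 (remaining 188 GB)
93 GB → tape 4 (remaining 95 GB)
4 tapes × 400 GB = 1600 GB; used 1067 GB; unused 533 GB.

533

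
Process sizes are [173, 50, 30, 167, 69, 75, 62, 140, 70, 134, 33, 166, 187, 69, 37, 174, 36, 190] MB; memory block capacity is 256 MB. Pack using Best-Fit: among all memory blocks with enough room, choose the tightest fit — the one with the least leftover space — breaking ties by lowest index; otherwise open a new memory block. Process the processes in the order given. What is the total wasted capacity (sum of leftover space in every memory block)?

memory block 1: place 173 MB, 83 MB left
memory block 1: place 50 MB, 33 MB left
memory block 1: place 30 MB, 3 MB left
memory block 2: place 167 MB, 89 MB left
memory block 2: place 69 MB, 20 MB left
memory block 3: place 75 MB, 181 MB left
memory block 3: place 62 MB, 119 MB left
memory block 4: place 140 MB, 116 MB left
memory block 4: place 70 MB, 46 MB left
memory block 5: place 134 MB, 122 MB left
memory block 4: place 33 MB, 13 MB left
memory block 6: place 166 MB, 90 MB left
memory block 7: place 187 MB, 69 MB left
memory block 7: place 69 MB, 0 MB left
memory block 6: place 37 MB, 53 MB left
memory block 8: place 174 MB, 82 MB left
memory block 6: place 36 MB, 17 MB left
memory block 9: place 190 MB, 66 MB left
9 memory blocks × 256 MB = 2304 MB; used 1862 MB; unused 442 MB.

442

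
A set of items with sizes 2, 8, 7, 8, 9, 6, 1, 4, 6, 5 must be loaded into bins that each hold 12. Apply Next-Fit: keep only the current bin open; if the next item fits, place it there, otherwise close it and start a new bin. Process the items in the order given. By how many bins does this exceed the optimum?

1

Next-Fit: [2,8] [7] [8] [9] [6,1,4] [6,5] → 6 bins.
Total size 56; any packing needs at least ⌈56/12⌉ = 5 bins.
An optimal packing achieves that bound: [9,2,1] [8,4] [8] [7,5] [6,6] → 5 bins.
Excess: 6 − 5 = 1.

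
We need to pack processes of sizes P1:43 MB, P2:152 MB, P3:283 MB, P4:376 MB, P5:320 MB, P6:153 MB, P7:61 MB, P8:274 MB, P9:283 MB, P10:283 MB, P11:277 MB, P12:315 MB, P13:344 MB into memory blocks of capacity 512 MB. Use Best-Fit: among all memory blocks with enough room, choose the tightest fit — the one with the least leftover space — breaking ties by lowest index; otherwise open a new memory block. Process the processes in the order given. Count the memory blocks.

9

memory block 1: place P1 (43 MB), 469 MB left
memory block 1: place P2 (152 MB), 317 MB left
memory block 1: place P3 (283 MB), 34 MB left
memory block 2: place P4 (376 MB), 136 MB left
memory block 3: place P5 (320 MB), 192 MB left
memory block 3: place P6 (153 MB), 39 MB left
memory block 2: place P7 (61 MB), 75 MB left
memory block 4: place P8 (274 MB), 238 MB left
memory block 5: place P9 (283 MB), 229 MB left
memory block 6: place P10 (283 MB), 229 MB left
memory block 7: place P11 (277 MB), 235 MB left
memory block 8: place P12 (315 MB), 197 MB left
memory block 9: place P13 (344 MB), 168 MB left
Final memory blocks: [43,152,283] [376,61] [320,153] [274] [283] [283] [277] [315] [344].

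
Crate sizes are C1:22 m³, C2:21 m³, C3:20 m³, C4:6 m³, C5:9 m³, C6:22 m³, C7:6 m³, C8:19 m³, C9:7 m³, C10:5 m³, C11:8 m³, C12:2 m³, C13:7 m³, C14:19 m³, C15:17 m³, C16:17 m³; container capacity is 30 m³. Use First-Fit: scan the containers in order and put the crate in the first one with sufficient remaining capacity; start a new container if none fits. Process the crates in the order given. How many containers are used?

9 containers

Put C1 (22 m³) in container 1; 8 m³ remain.
Put C2 (21 m³) in container 2; 9 m³ remain.
Put C3 (20 m³) in container 3; 10 m³ remain.
Put C4 (6 m³) in container 1; 2 m³ remain.
Put C5 (9 m³) in container 2; 0 m³ remain.
Put C6 (22 m³) in container 4; 8 m³ remain.
Put C7 (6 m³) in container 3; 4 m³ remain.
Put C8 (19 m³) in container 5; 11 m³ remain.
Put C9 (7 m³) in container 4; 1 m³ remain.
Put C10 (5 m³) in container 5; 6 m³ remain.
Put C11 (8 m³) in container 6; 22 m³ remain.
Put C12 (2 m³) in container 1; 0 m³ remain.
Put C13 (7 m³) in container 6; 15 m³ remain.
Put C14 (19 m³) in container 7; 11 m³ remain.
Put C15 (17 m³) in container 8; 13 m³ remain.
Put C16 (17 m³) in container 9; 13 m³ remain.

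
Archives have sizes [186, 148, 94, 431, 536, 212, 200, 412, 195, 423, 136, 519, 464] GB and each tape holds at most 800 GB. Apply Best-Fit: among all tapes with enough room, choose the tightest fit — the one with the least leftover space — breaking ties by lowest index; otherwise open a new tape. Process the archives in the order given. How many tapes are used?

tape 1: place 186 GB, 614 GB left
tape 1: place 148 GB, 466 GB left
tape 1: place 94 GB, 372 GB left
tape 2: place 431 GB, 369 GB left
tape 3: place 536 GB, 264 GB left
tape 3: place 212 GB, 52 GB left
tape 2: place 200 GB, 169 GB left
tape 4: place 412 GB, 388 GB left
tape 1: place 195 GB, 177 GB left
tape 5: place 423 GB, 377 GB left
tape 2: place 136 GB, 33 GB left
tape 6: place 519 GB, 281 GB left
tape 7: place 464 GB, 336 GB left

7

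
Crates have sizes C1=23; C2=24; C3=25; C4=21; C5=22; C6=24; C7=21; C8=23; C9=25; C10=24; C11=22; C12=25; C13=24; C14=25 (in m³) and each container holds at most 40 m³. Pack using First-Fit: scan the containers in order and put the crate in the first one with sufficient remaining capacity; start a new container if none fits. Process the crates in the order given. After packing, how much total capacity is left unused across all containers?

C1 (23 m³) → container 1 (remaining 17 m³)
C2 (24 m³) → container 2 (remaining 16 m³)
C3 (25 m³) → container 3 (remaining 15 m³)
C4 (21 m³) → container 4 (remaining 19 m³)
C5 (22 m³) → container 5 (remaining 18 m³)
C6 (24 m³) → container 6 (remaining 16 m³)
C7 (21 m³) → container 7 (remaining 19 m³)
C8 (23 m³) → container 8 (remaining 17 m³)
C9 (25 m³) → container 9 (remaining 15 m³)
C10 (24 m³) → container 10 (remaining 16 m³)
C11 (22 m³) → container 11 (remaining 18 m³)
C12 (25 m³) → container 12 (remaining 15 m³)
C13 (24 m³) → container 13 (remaining 16 m³)
C14 (25 m³) → container 14 (remaining 15 m³)
14 containers × 40 m³ = 560 m³; used 328 m³; unused 232 m³.

232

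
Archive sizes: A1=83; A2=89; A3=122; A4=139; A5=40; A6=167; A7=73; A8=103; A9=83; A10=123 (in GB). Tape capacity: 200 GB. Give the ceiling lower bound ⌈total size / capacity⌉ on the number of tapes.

6

Total size = 83 + 89 + 122 + 139 + 40 + 167 + 73 + 103 + 83 + 123 = 1022 GB.
⌈1022 / 200⌉ = 6.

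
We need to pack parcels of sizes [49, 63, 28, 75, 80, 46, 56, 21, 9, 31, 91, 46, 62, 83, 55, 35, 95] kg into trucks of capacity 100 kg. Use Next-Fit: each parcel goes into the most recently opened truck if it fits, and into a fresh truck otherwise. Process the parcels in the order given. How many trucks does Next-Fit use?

13

truck 1: place 49 kg, 51 kg left
truck 2: place 63 kg, 37 kg left
truck 2: place 28 kg, 9 kg left
truck 3: place 75 kg, 25 kg left
truck 4: place 80 kg, 20 kg left
truck 5: place 46 kg, 54 kg left
truck 6: place 56 kg, 44 kg left
truck 6: place 21 kg, 23 kg left
truck 6: place 9 kg, 14 kg left
truck 7: place 31 kg, 69 kg left
truck 8: place 91 kg, 9 kg left
truck 9: place 46 kg, 54 kg left
truck 10: place 62 kg, 38 kg left
truck 11: place 83 kg, 17 kg left
truck 12: place 55 kg, 45 kg left
truck 12: place 35 kg, 10 kg left
truck 13: place 95 kg, 5 kg left
Final trucks: [49] [63,28] [75] [80] [46] [56,21,9] [31] [91] [46] [62] [83] [55,35] [95].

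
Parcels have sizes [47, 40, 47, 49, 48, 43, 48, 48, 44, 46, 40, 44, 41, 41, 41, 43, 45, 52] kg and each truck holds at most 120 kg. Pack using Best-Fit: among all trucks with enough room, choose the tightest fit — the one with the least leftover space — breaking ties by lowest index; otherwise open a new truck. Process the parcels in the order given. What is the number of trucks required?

9

Put 47 kg in truck 1; 73 kg remain.
Put 40 kg in truck 1; 33 kg remain.
Put 47 kg in truck 2; 73 kg remain.
Put 49 kg in truck 2; 24 kg remain.
Put 48 kg in truck 3; 72 kg remain.
Put 43 kg in truck 3; 29 kg remain.
Put 48 kg in truck 4; 72 kg remain.
Put 48 kg in truck 4; 24 kg remain.
Put 44 kg in truck 5; 76 kg remain.
Put 46 kg in truck 5; 30 kg remain.
Put 40 kg in truck 6; 80 kg remain.
Put 44 kg in truck 6; 36 kg remain.
Put 41 kg in truck 7; 79 kg remain.
Put 41 kg in truck 7; 38 kg remain.
Put 41 kg in truck 8; 79 kg remain.
Put 43 kg in truck 8; 36 kg remain.
Put 45 kg in truck 9; 75 kg remain.
Put 52 kg in truck 9; 23 kg remain.
Final trucks: [47,40] [47,49] [48,43] [48,48] [44,46] [40,44] [41,41] [41,43] [45,52].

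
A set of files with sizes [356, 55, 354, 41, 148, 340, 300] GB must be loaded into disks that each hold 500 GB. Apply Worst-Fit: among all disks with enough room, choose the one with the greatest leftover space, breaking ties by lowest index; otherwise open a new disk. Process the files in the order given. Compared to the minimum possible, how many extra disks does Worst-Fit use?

Worst-Fit: [356,55] [354,41] [148,340] [300] → 4 disks.
Total size 1594 GB; any packing needs at least ⌈1594/500⌉ = 4 disks.
So 4 is already optimal.

0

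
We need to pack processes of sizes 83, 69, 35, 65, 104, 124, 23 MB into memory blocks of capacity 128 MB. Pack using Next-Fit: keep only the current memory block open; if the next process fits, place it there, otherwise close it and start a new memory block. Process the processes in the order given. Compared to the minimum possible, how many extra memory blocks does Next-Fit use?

Next-Fit: [83] [69,35] [65] [104] [124] [23] → 6 memory blocks.
5 processes exceed 64 MB (half the capacity), and no two of those can share a memory block, so at least 5 memory blocks are needed.
An optimal packing achieves that bound: [124] [104,23] [83,35] [69] [65] → 5 memory blocks.
Excess: 6 − 5 = 1.

1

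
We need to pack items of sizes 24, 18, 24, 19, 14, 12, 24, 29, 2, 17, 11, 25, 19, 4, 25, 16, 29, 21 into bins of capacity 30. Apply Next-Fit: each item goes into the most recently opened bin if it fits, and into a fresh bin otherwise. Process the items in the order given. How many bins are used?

14

bin 1: place 24, 6 left
bin 2: place 18, 12 left
bin 3: place 24, 6 left
bin 4: place 19, 11 left
bin 5: place 14, 16 left
bin 5: place 12, 4 left
bin 6: place 24, 6 left
bin 7: place 29, 1 left
bin 8: place 2, 28 left
bin 8: place 17, 11 left
bin 8: place 11, 0 left
bin 9: place 25, 5 left
bin 10: place 19, 11 left
bin 10: place 4, 7 left
bin 11: place 25, 5 left
bin 12: place 16, 14 left
bin 13: place 29, 1 left
bin 14: place 21, 9 left
Final bins: [24] [18] [24] [19] [14,12] [24] [29] [2,17,11] [25] [19,4] [25] [16] [29] [21].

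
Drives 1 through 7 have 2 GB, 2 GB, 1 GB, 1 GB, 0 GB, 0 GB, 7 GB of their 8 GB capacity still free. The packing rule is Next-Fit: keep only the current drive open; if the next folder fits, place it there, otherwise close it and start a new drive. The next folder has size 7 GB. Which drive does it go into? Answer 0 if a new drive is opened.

7

Next-Fit only looks at drive 7, which has 7 GB free.
7 GB fits there.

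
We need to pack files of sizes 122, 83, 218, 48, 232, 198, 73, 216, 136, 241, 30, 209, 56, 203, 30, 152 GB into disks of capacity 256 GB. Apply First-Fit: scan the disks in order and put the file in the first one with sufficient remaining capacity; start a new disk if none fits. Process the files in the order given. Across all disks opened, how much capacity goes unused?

122 GB → disk 1 (remaining 134 GB)
83 GB → disk 1 (remaining 51 GB)
218 GB → disk 2 (remaining 38 GB)
48 GB → disk 1 (remaining 3 GB)
232 GB → disk 3 (remaining 24 GB)
198 GB → disk 4 (remaining 58 GB)
73 GB → disk 5 (remaining 183 GB)
216 GB → disk 6 (remaining 40 GB)
136 GB → disk 5 (remaining 47 GB)
241 GB → disk 7 (remaining 15 GB)
30 GB → disk 2 (remaining 8 GB)
209 GB → disk 8 (remaining 47 GB)
56 GB → disk 4 (remaining 2 GB)
203 GB → disk 9 (remaining 53 GB)
30 GB → disk 5 (remaining 17 GB)
152 GB → disk 10 (remaining 104 GB)
10 disks × 256 GB = 2560 GB; used 2247 GB; unused 313 GB.

313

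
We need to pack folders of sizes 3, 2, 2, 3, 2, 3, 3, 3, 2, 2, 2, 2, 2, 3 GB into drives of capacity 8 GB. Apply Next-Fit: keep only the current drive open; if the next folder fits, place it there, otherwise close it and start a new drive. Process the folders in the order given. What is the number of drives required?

drive 1: place 3 GB, 5 GB left
drive 1: place 2 GB, 3 GB left
drive 1: place 2 GB, 1 GB left
drive 2: place 3 GB, 5 GB left
drive 2: place 2 GB, 3 GB left
drive 2: place 3 GB, 0 GB left
drive 3: place 3 GB, 5 GB left
drive 3: place 3 GB, 2 GB left
drive 3: place 2 GB, 0 GB left
drive 4: place 2 GB, 6 GB left
drive 4: place 2 GB, 4 GB left
drive 4: place 2 GB, 2 GB left
drive 4: place 2 GB, 0 GB left
drive 5: place 3 GB, 5 GB left
Final drives: [3,2,2] [3,2,3] [3,3,2] [2,2,2,2] [3].

5 drives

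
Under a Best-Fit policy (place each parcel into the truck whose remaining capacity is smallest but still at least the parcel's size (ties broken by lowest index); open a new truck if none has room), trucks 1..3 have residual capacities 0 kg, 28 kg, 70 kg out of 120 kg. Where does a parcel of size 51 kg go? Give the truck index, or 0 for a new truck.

Trucks with room: truck 3 (70 kg).
Tightest fit is truck 3 with 70 kg free.

3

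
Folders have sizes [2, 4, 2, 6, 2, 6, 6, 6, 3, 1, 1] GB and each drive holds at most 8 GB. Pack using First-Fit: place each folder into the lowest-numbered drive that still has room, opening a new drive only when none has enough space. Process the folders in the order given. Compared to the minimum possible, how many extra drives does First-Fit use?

First-Fit: [2,4,2] [6,2] [6,1,1] [6] [6] [3] → 6 drives.
Total size 39 GB; any packing needs at least ⌈39/8⌉ = 5 drives.
An optimal packing achieves that bound: [6,2] [6,2] [6,2] [6,1,1] [4,3] → 5 drives.
Excess: 6 − 5 = 1.

1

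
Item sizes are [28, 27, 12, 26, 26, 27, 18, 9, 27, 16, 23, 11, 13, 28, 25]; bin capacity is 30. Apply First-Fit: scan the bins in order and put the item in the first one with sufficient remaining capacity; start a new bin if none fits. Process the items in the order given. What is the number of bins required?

28 → bin 1 (remaining 2)
27 → bin 2 (remaining 3)
12 → bin 3 (remaining 18)
26 → bin 4 (remaining 4)
26 → bin 5 (remaining 4)
27 → bin 6 (remaining 3)
18 → bin 3 (remaining 0)
9 → bin 7 (remaining 21)
27 → bin 8 (remaining 3)
16 → bin 7 (remaining 5)
23 → bin 9 (remaining 7)
11 → bin 10 (remaining 19)
13 → bin 10 (remaining 6)
28 → bin 11 (remaining 2)
25 → bin 12 (remaining 5)

12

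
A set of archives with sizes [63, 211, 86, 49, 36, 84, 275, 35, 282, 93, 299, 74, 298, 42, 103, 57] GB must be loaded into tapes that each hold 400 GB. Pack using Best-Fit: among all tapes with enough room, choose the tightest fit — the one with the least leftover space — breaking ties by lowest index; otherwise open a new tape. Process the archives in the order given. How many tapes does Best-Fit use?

63 GB → tape 1 (remaining 337 GB)
211 GB → tape 1 (remaining 126 GB)
86 GB → tape 1 (remaining 40 GB)
49 GB → tape 2 (remaining 351 GB)
36 GB → tape 1 (remaining 4 GB)
84 GB → tape 2 (remaining 267 GB)
275 GB → tape 3 (remaining 125 GB)
35 GB → tape 3 (remaining 90 GB)
282 GB → tape 4 (remaining 118 GB)
93 GB → tape 4 (remaining 25 GB)
299 GB → tape 5 (remaining 101 GB)
74 GB → tape 3 (remaining 16 GB)
298 GB → tape 6 (remaining 102 GB)
42 GB → tape 5 (remaining 59 GB)
103 GB → tape 2 (remaining 164 GB)
57 GB → tape 5 (remaining 2 GB)
Final tapes: [63,211,86,36] [49,84,103] [275,35,74] [282,93] [299,42,57] [298].

6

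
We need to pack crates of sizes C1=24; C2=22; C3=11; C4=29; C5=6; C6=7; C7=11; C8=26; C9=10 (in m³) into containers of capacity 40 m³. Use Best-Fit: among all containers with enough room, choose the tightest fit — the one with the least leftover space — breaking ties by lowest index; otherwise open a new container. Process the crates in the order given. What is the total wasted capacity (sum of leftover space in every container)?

container 1: place C1 (24 m³), 16 m³ left
container 2: place C2 (22 m³), 18 m³ left
container 1: place C3 (11 m³), 5 m³ left
container 3: place C4 (29 m³), 11 m³ left
container 3: place C5 (6 m³), 5 m³ left
container 2: place C6 (7 m³), 11 m³ left
container 2: place C7 (11 m³), 0 m³ left
container 4: place C8 (26 m³), 14 m³ left
container 4: place C9 (10 m³), 4 m³ left
4 containers × 40 m³ = 160 m³; used 146 m³; unused 14 m³.

14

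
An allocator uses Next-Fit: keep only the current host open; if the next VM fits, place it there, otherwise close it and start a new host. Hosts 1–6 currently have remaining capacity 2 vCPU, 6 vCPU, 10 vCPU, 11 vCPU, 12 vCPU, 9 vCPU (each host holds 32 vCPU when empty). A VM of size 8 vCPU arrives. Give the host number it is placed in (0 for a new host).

Next-Fit only looks at host 6, which has 9 vCPU free.
8 vCPU fits there.

6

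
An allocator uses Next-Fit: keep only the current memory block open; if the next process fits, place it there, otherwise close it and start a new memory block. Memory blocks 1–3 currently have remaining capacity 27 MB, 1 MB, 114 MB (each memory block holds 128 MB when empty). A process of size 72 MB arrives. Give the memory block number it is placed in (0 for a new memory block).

Next-Fit only looks at memory block 3, which has 114 MB free.
72 MB fits there.

3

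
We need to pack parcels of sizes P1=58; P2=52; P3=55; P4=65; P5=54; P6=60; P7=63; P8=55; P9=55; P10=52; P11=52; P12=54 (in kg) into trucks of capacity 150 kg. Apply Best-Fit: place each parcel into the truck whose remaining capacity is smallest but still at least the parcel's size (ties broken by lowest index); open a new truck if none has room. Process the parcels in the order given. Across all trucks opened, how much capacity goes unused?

225

P1 (58 kg) → truck 1 (remaining 92 kg)
P2 (52 kg) → truck 1 (remaining 40 kg)
P3 (55 kg) → truck 2 (remaining 95 kg)
P4 (65 kg) → truck 2 (remaining 30 kg)
P5 (54 kg) → truck 3 (remaining 96 kg)
P6 (60 kg) → truck 3 (remaining 36 kg)
P7 (63 kg) → truck 4 (remaining 87 kg)
P8 (55 kg) → truck 4 (remaining 32 kg)
P9 (55 kg) → truck 5 (remaining 95 kg)
P10 (52 kg) → truck 5 (remaining 43 kg)
P11 (52 kg) → truck 6 (remaining 98 kg)
P12 (54 kg) → truck 6 (remaining 44 kg)
6 trucks × 150 kg = 900 kg; used 675 kg; unused 225 kg.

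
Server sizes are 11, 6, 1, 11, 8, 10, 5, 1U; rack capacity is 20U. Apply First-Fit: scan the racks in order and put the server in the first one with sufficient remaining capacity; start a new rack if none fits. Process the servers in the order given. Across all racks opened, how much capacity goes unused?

7

rack 1: place 11U, 9U left
rack 1: place 6U, 3U left
rack 1: place 1U, 2U left
rack 2: place 11U, 9U left
rack 2: place 8U, 1U left
rack 3: place 10U, 10U left
rack 3: place 5U, 5U left
rack 1: place 1U, 1U left
3 racks × 20U = 60U; used 53U; unused 7U.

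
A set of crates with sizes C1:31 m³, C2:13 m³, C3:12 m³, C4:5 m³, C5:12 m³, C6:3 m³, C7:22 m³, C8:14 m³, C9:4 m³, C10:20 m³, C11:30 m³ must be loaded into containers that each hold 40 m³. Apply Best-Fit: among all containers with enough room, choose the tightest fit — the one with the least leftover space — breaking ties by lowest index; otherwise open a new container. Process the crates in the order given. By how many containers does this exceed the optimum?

Best-Fit: [31,5,4] [13,12,12,3] [22,14] [20] [30] → 5 containers.
Total size 166 m³; any packing needs at least ⌈166/40⌉ = 5 containers.
So 5 is already optimal.

0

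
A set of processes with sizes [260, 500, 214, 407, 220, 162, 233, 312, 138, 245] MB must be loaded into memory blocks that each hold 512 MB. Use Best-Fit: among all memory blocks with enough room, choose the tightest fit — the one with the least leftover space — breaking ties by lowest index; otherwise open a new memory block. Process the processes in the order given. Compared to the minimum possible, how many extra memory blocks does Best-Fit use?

0

Best-Fit: [260,214] [500] [407] [220,162] [233,245] [312,138] → 6 memory blocks.
Total size 2691 MB; any packing needs at least ⌈2691/512⌉ = 6 memory blocks.
So 6 is already optimal.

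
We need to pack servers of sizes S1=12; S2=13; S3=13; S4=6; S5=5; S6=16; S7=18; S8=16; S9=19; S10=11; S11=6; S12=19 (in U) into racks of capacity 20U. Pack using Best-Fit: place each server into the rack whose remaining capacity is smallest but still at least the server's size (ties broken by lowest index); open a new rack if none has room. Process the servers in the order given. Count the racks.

S1 (12U) → rack 1 (remaining 8U)
S2 (13U) → rack 2 (remaining 7U)
S3 (13U) → rack 3 (remaining 7U)
S4 (6U) → rack 2 (remaining 1U)
S5 (5U) → rack 3 (remaining 2U)
S6 (16U) → rack 4 (remaining 4U)
S7 (18U) → rack 5 (remaining 2U)
S8 (16U) → rack 6 (remaining 4U)
S9 (19U) → rack 7 (remaining 1U)
S10 (11U) → rack 8 (remaining 9U)
S11 (6U) → rack 1 (remaining 2U)
S12 (19U) → rack 9 (remaining 1U)

9 racks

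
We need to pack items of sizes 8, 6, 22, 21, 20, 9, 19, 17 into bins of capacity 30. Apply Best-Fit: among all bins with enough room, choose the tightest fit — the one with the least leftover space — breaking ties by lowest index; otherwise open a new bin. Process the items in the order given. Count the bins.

6

Put 8 in bin 1; 22 remain.
Put 6 in bin 1; 16 remain.
Put 22 in bin 2; 8 remain.
Put 21 in bin 3; 9 remain.
Put 20 in bin 4; 10 remain.
Put 9 in bin 3; 0 remain.
Put 19 in bin 5; 11 remain.
Put 17 in bin 6; 13 remain.
Final bins: [8,6] [22] [21,9] [20] [19] [17].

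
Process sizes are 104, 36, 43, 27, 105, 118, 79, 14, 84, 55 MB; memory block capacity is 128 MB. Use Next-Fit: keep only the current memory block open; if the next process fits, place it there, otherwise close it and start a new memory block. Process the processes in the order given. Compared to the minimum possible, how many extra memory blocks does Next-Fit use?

1

Next-Fit: [104] [36,43,27] [105] [118] [79,14] [84] [55] → 7 memory blocks.
Total size 665 MB; any packing needs at least ⌈665/128⌉ = 6 memory blocks.
An optimal packing achieves that bound: [118] [105,14] [104] [84,43] [79,36] [55,27] → 6 memory blocks.
Excess: 7 − 6 = 1.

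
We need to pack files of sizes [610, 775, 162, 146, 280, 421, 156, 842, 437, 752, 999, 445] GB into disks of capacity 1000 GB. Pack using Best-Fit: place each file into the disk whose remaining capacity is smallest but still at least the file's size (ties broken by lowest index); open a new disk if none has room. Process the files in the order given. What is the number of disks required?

7

Put 610 GB in disk 1; 390 GB remain.
Put 775 GB in disk 2; 225 GB remain.
Put 162 GB in disk 2; 63 GB remain.
Put 146 GB in disk 1; 244 GB remain.
Put 280 GB in disk 3; 720 GB remain.
Put 421 GB in disk 3; 299 GB remain.
Put 156 GB in disk 1; 88 GB remain.
Put 842 GB in disk 4; 158 GB remain.
Put 437 GB in disk 5; 563 GB remain.
Put 752 GB in disk 6; 248 GB remain.
Put 999 GB in disk 7; 1 GB remain.
Put 445 GB in disk 5; 118 GB remain.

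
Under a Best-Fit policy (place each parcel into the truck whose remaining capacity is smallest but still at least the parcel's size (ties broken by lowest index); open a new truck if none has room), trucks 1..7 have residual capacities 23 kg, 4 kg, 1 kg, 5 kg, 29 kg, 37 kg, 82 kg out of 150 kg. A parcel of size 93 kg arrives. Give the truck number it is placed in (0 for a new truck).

No truck has ≥ 93 kg free, so a new truck is opened.

0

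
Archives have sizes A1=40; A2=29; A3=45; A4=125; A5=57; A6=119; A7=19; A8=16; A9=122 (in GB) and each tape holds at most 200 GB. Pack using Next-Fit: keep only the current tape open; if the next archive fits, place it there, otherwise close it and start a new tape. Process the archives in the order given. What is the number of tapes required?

tape 1: place A1 (40 GB), 160 GB left
tape 1: place A2 (29 GB), 131 GB left
tape 1: place A3 (45 GB), 86 GB left
tape 2: place A4 (125 GB), 75 GB left
tape 2: place A5 (57 GB), 18 GB left
tape 3: place A6 (119 GB), 81 GB left
tape 3: place A7 (19 GB), 62 GB left
tape 3: place A8 (16 GB), 46 GB left
tape 4: place A9 (122 GB), 78 GB left

4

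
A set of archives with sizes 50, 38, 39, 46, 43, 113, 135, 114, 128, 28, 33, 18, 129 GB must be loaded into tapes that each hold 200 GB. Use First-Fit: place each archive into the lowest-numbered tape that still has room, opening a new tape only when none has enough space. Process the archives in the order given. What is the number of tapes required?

6 tapes

Put 50 GB in tape 1; 150 GB remain.
Put 38 GB in tape 1; 112 GB remain.
Put 39 GB in tape 1; 73 GB remain.
Put 46 GB in tape 1; 27 GB remain.
Put 43 GB in tape 2; 157 GB remain.
Put 113 GB in tape 2; 44 GB remain.
Put 135 GB in tape 3; 65 GB remain.
Put 114 GB in tape 4; 86 GB remain.
Put 128 GB in tape 5; 72 GB remain.
Put 28 GB in tape 2; 16 GB remain.
Put 33 GB in tape 3; 32 GB remain.
Put 18 GB in tape 1; 9 GB remain.
Put 129 GB in tape 6; 71 GB remain.
Final tapes: [50,38,39,46,18] [43,113,28] [135,33] [114] [128] [129].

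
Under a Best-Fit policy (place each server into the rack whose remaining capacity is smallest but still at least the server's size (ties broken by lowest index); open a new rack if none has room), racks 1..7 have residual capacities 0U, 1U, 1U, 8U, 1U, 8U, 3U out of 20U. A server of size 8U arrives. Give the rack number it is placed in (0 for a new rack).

Racks with room: rack 4 (8U), rack 6 (8U).
Tightest fit is rack 4 with 8U free.

4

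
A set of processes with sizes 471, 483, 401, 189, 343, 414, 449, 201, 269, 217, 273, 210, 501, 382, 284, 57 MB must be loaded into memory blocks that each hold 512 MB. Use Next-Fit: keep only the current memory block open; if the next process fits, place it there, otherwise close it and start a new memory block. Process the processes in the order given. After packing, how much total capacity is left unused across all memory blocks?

Put 471 MB in memory block 1; 41 MB remain.
Put 483 MB in memory block 2; 29 MB remain.
Put 401 MB in memory block 3; 111 MB remain.
Put 189 MB in memory block 4; 323 MB remain.
Put 343 MB in memory block 5; 169 MB remain.
Put 414 MB in memory block 6; 98 MB remain.
Put 449 MB in memory block 7; 63 MB remain.
Put 201 MB in memory block 8; 311 MB remain.
Put 269 MB in memory block 8; 42 MB remain.
Put 217 MB in memory block 9; 295 MB remain.
Put 273 MB in memory block 9; 22 MB remain.
Put 210 MB in memory block 10; 302 MB remain.
Put 501 MB in memory block 11; 11 MB remain.
Put 382 MB in memory block 12; 130 MB remain.
Put 284 MB in memory block 13; 228 MB remain.
Put 57 MB in memory block 13; 171 MB remain.
13 memory blocks × 512 MB = 6656 MB; used 5144 MB; unused 1512 MB.

1512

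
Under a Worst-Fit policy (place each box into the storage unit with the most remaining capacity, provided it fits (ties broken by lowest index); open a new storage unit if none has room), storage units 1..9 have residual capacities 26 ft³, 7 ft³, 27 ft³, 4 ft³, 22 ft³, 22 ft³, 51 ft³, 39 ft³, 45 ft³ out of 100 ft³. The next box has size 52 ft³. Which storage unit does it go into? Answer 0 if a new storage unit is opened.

No storage unit has ≥ 52 ft³ free, so a new storage unit is opened.

0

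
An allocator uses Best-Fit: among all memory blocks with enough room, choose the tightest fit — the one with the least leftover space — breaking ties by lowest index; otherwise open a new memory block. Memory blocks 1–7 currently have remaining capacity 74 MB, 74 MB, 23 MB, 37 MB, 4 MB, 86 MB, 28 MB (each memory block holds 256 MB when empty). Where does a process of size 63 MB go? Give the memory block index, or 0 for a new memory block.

1

Memory blocks with room: memory block 1 (74 MB), memory block 2 (74 MB), memory block 6 (86 MB).
Tightest fit is memory block 1 with 74 MB free.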